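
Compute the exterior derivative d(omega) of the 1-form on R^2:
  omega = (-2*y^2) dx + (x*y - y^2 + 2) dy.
d(omega) = (5*y) dx ∧ dy

For a 1-form omega = sum_i f_i dx_i, the exterior derivative is
  d(omega) = sum_{i < j} (∂f_j/∂x_i - ∂f_i/∂x_j) dx_i ∧ dx_j.
  coefficient of dx ∧ dy: ∂f_2/∂x - ∂f_1/∂y = ∂(x*y - y^2 + 2)/∂x - ∂(-2*y^2)/∂y = 5*y
Assembling: d(omega) = (5*y) dx ∧ dy.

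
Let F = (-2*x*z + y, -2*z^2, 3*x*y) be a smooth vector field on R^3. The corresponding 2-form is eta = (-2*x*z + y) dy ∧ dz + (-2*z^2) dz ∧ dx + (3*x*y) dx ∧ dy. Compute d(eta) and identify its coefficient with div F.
d(eta) = (-2*z) dx ∧ dy ∧ dz; div F = -2*z

For a 2-form in R^3 of the form above, applying d gives a 3-form with coefficient ∂P/∂x + ∂Q/∂y + ∂R/∂z:
  ∂P/∂x = -2*z
  ∂Q/∂y = 0
  ∂R/∂z = 0
Sum = -2*z, which is exactly div F.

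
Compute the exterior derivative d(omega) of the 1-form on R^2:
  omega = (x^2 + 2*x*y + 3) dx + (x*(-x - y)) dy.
d(omega) = (-4*x - y) dx ∧ dy

For a 1-form omega = sum_i f_i dx_i, the exterior derivative is
  d(omega) = sum_{i < j} (∂f_j/∂x_i - ∂f_i/∂x_j) dx_i ∧ dx_j.
  coefficient of dx ∧ dy: ∂f_2/∂x - ∂f_1/∂y = ∂(x*(-x - y))/∂x - ∂(x^2 + 2*x*y + 3)/∂y = -4*x - y
Assembling: d(omega) = (-4*x - y) dx ∧ dy.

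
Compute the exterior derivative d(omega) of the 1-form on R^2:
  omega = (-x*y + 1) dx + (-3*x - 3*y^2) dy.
d(omega) = (x - 3) dx ∧ dy

For a 1-form omega = sum_i f_i dx_i, the exterior derivative is
  d(omega) = sum_{i < j} (∂f_j/∂x_i - ∂f_i/∂x_j) dx_i ∧ dx_j.
  coefficient of dx ∧ dy: ∂f_2/∂x - ∂f_1/∂y = ∂(-3*x - 3*y^2)/∂x - ∂(-x*y + 1)/∂y = x - 3
Assembling: d(omega) = (x - 3) dx ∧ dy.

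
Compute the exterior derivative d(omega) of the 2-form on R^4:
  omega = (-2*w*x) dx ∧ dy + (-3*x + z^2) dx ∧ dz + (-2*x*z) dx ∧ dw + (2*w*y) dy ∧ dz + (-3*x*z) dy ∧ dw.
d(omega) = (-2*x - 3*z) dx ∧ dy ∧ dw + (2*x) dx ∧ dz ∧ dw + (3*x + 2*y) dy ∧ dz ∧ dw

For a 2-form omega = sum_{i<j} g_{ij} dx_i ∧ dx_j, the exterior derivative is
  d(omega) = sum_{i<j} d(g_{ij}) ∧ dx_i ∧ dx_j = sum_{i<j, k} (∂g_{ij}/∂x_k) dx_k ∧ dx_i ∧ dx_j.
Expand each term, using dx_k ∧ dx_i ∧ dx_j = sgn(permutation) dx_{(a)} ∧ dx_{(b)} ∧ dx_{(c)} with (a < b < c) sorted:
  d(-2*w*x) includes (∂/∂w)(-2*w*x) dw = (-2*x) dw, which multiplied by dx ∧ dy gives (-2*x) dx ∧ dy ∧ dw
  d(-2*x*z) includes (∂/∂z)(-2*x*z) dz = (-2*x) dz, which multiplied by dx ∧ dw gives (2*x) dx ∧ dz ∧ dw
  d(2*w*y) includes (∂/∂w)(2*w*y) dw = (2*y) dw, which multiplied by dy ∧ dz gives (2*y) dy ∧ dz ∧ dw
  d(-3*x*z) includes (∂/∂x)(-3*x*z) dx = (-3*z) dx, which multiplied by dy ∧ dw gives (-3*z) dx ∧ dy ∧ dw
  d(-3*x*z) includes (∂/∂z)(-3*x*z) dz = (-3*x) dz, which multiplied by dy ∧ dw gives (3*x) dy ∧ dz ∧ dw
Collecting like 3-forms: d(omega) = (-2*x - 3*z) dx ∧ dy ∧ dw + (2*x) dx ∧ dz ∧ dw + (3*x + 2*y) dy ∧ dz ∧ dw.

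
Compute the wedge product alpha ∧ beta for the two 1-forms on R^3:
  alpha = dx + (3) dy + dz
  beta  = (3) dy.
alpha ∧ beta = (3) dx ∧ dy + (-3) dy ∧ dz

Distribute the wedge, using dx_i ∧ dx_j = -dx_j ∧ dx_i and dx_i ∧ dx_i = 0. For each pair (i, j) with i < j, the coefficient of dx_i ∧ dx_j in alpha ∧ beta is (alpha_i * beta_j - alpha_j * beta_i). Collecting: alpha ∧ beta = (3) dx ∧ dy + (-3) dy ∧ dz.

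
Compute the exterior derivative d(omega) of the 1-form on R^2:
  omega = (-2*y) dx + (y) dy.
d(omega) = (2) dx ∧ dy

For a 1-form omega = sum_i f_i dx_i, the exterior derivative is
  d(omega) = sum_{i < j} (∂f_j/∂x_i - ∂f_i/∂x_j) dx_i ∧ dx_j.
  coefficient of dx ∧ dy: ∂f_2/∂x - ∂f_1/∂y = ∂(y)/∂x - ∂(-2*y)/∂y = 2
Assembling: d(omega) = (2) dx ∧ dy.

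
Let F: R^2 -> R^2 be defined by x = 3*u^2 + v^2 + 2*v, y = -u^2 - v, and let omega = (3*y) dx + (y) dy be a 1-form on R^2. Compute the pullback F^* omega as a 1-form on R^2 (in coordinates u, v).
F^* omega = (16*u*(-u^2 - v)) du + (-6*u^2*v - 5*u^2 - 6*v^2 - 5*v) dv

Using F^*(f dg) = (f ∘ F) d(g ∘ F), substitute each coordinate x_i by F_i(u, v) in f_i, and replace dx_i by d F_i = (∂F_i/∂u) du + (∂F_i/∂v) dv.
  For the x component: f_1(F) = -3*u^2 - 3*v; d F_1 = (6*u) du + (2*v + 2) dv
  For the y component: f_2(F) = -u^2 - v; d F_2 = (-2*u) du + (-1) dv
Combining and collecting du, dv coefficients:
  coeff of du: 16*u*(-u^2 - v)
  coeff of dv: -6*u^2*v - 5*u^2 - 6*v^2 - 5*v
F^* omega = (16*u*(-u^2 - v)) du + (-6*u^2*v - 5*u^2 - 6*v^2 - 5*v) dv.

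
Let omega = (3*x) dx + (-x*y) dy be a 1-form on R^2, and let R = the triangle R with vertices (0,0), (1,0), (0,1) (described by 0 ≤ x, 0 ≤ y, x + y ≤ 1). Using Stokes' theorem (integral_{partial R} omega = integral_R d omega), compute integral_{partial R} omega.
integral_(partial R) omega = -1/6

Stokes: integral_partial_R omega = integral_R d omega with d omega = (∂Q/∂x - ∂P/∂y) dx ∧ dy.
  ∂Q/∂x = -y
  ∂P/∂y = 0
  integrand = ∂Q/∂x - ∂P/∂y = -y.
Integrating over R: integral_0^1 integral_0^{1-x} (-y) dy dx = -1/6.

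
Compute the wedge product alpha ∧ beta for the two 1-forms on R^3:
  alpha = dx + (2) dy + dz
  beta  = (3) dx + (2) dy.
alpha ∧ beta = (-4) dx ∧ dy + (-3) dx ∧ dz + (-2) dy ∧ dz

Distribute the wedge, using dx_i ∧ dx_j = -dx_j ∧ dx_i and dx_i ∧ dx_i = 0. For each pair (i, j) with i < j, the coefficient of dx_i ∧ dx_j in alpha ∧ beta is (alpha_i * beta_j - alpha_j * beta_i). Collecting: alpha ∧ beta = (-4) dx ∧ dy + (-3) dx ∧ dz + (-2) dy ∧ dz.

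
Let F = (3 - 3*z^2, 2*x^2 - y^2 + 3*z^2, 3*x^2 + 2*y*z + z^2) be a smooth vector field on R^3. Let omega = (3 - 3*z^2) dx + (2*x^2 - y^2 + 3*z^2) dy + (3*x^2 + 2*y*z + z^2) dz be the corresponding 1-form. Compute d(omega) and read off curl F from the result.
d(omega) = (-4*z) dy ∧ dz + (-6*x - 6*z) dz ∧ dx + (4*x) dx ∧ dy; curl F = (-4*z, -6*x - 6*z, 4*x)

d omega = sum_{i<j} (∂f_j/∂x_i - ∂f_i/∂x_j) dx_i ∧ dx_j. Under the identification (dy ∧ dz, dz ∧ dx, dx ∧ dy) ↔ (e_x, e_y, e_z), the coefficients are exactly the components of curl F. Compute:
  ∂R/∂y - ∂Q/∂z = (2*z) - (6*z) = -4*z
  ∂P/∂z - ∂R/∂x = (-6*z) - (6*x) = -6*x - 6*z
  ∂Q/∂x - ∂P/∂y = (4*x) - (0) = 4*x.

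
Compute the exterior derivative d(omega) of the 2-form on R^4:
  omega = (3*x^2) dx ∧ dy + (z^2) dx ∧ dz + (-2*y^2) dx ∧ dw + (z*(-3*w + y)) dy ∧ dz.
d(omega) = (4*y) dx ∧ dy ∧ dw + (-3*z) dy ∧ dz ∧ dw

For a 2-form omega = sum_{i<j} g_{ij} dx_i ∧ dx_j, the exterior derivative is
  d(omega) = sum_{i<j} d(g_{ij}) ∧ dx_i ∧ dx_j = sum_{i<j, k} (∂g_{ij}/∂x_k) dx_k ∧ dx_i ∧ dx_j.
Expand each term, using dx_k ∧ dx_i ∧ dx_j = sgn(permutation) dx_{(a)} ∧ dx_{(b)} ∧ dx_{(c)} with (a < b < c) sorted:
  d(-2*y^2) includes (∂/∂y)(-2*y^2) dy = (-4*y) dy, which multiplied by dx ∧ dw gives (4*y) dx ∧ dy ∧ dw
  d(z*(-3*w + y)) includes (∂/∂w)(z*(-3*w + y)) dw = (-3*z) dw, which multiplied by dy ∧ dz gives (-3*z) dy ∧ dz ∧ dw
Collecting like 3-forms: d(omega) = (4*y) dx ∧ dy ∧ dw + (-3*z) dy ∧ dz ∧ dw.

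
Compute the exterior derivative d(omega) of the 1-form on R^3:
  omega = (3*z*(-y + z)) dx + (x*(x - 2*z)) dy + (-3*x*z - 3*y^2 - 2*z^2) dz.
d(omega) = (2*x + z) dx ∧ dy + (3*y - 9*z) dx ∧ dz + (2*x - 6*y) dy ∧ dz

For a 1-form omega = sum_i f_i dx_i, the exterior derivative is
  d(omega) = sum_{i < j} (∂f_j/∂x_i - ∂f_i/∂x_j) dx_i ∧ dx_j.
  coefficient of dx ∧ dy: ∂f_2/∂x - ∂f_1/∂y = ∂(x*(x - 2*z))/∂x - ∂(3*z*(-y + z))/∂y = 2*x + z
  coefficient of dx ∧ dz: ∂f_3/∂x - ∂f_1/∂z = ∂(-3*x*z - 3*y^2 - 2*z^2)/∂x - ∂(3*z*(-y + z))/∂z = 3*y - 9*z
  coefficient of dy ∧ dz: ∂f_3/∂y - ∂f_2/∂z = ∂(-3*x*z - 3*y^2 - 2*z^2)/∂y - ∂(x*(x - 2*z))/∂z = 2*x - 6*y
Assembling: d(omega) = (2*x + z) dx ∧ dy + (3*y - 9*z) dx ∧ dz + (2*x - 6*y) dy ∧ dz.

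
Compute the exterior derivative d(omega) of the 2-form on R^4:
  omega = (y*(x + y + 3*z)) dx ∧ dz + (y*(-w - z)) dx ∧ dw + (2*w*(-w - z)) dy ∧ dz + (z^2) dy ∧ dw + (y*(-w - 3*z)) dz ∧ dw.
d(omega) = (-x - 2*y - 3*z) dx ∧ dy ∧ dz + (w + z) dx ∧ dy ∧ dw + (y) dx ∧ dz ∧ dw + (-5*w - 7*z) dy ∧ dz ∧ dw

For a 2-form omega = sum_{i<j} g_{ij} dx_i ∧ dx_j, the exterior derivative is
  d(omega) = sum_{i<j} d(g_{ij}) ∧ dx_i ∧ dx_j = sum_{i<j, k} (∂g_{ij}/∂x_k) dx_k ∧ dx_i ∧ dx_j.
Expand each term, using dx_k ∧ dx_i ∧ dx_j = sgn(permutation) dx_{(a)} ∧ dx_{(b)} ∧ dx_{(c)} with (a < b < c) sorted:
  d(y*(x + y + 3*z)) includes (∂/∂y)(y*(x + y + 3*z)) dy = (x + 2*y + 3*z) dy, which multiplied by dx ∧ dz gives (-x - 2*y - 3*z) dx ∧ dy ∧ dz
  d(y*(-w - z)) includes (∂/∂y)(y*(-w - z)) dy = (-w - z) dy, which multiplied by dx ∧ dw gives (w + z) dx ∧ dy ∧ dw
  d(y*(-w - z)) includes (∂/∂z)(y*(-w - z)) dz = (-y) dz, which multiplied by dx ∧ dw gives (y) dx ∧ dz ∧ dw
  d(2*w*(-w - z)) includes (∂/∂w)(2*w*(-w - z)) dw = (-4*w - 2*z) dw, which multiplied by dy ∧ dz gives (-4*w - 2*z) dy ∧ dz ∧ dw
  d(z^2) includes (∂/∂z)(z^2) dz = (2*z) dz, which multiplied by dy ∧ dw gives (-2*z) dy ∧ dz ∧ dw
  d(y*(-w - 3*z)) includes (∂/∂y)(y*(-w - 3*z)) dy = (-w - 3*z) dy, which multiplied by dz ∧ dw gives (-w - 3*z) dy ∧ dz ∧ dw
Collecting like 3-forms: d(omega) = (-x - 2*y - 3*z) dx ∧ dy ∧ dz + (w + z) dx ∧ dy ∧ dw + (y) dx ∧ dz ∧ dw + (-5*w - 7*z) dy ∧ dz ∧ dw.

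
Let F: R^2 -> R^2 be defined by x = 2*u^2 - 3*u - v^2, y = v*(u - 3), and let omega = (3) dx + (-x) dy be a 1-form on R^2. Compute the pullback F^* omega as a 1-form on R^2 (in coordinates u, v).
F^* omega = (-2*u^2*v + 3*u*v + 12*u + v^3 - 9) du + (-2*u^3 + 9*u^2 + u*v^2 - 9*u - 3*v^2 - 6*v) dv

Using F^*(f dg) = (f ∘ F) d(g ∘ F), substitute each coordinate x_i by F_i(u, v) in f_i, and replace dx_i by d F_i = (∂F_i/∂u) du + (∂F_i/∂v) dv.
  For the x component: f_1(F) = 3; d F_1 = (4*u - 3) du + (-2*v) dv
  For the y component: f_2(F) = -2*u^2 + 3*u + v^2; d F_2 = (v) du + (u - 3) dv
Combining and collecting du, dv coefficients:
  coeff of du: -2*u^2*v + 3*u*v + 12*u + v^3 - 9
  coeff of dv: -2*u^3 + 9*u^2 + u*v^2 - 9*u - 3*v^2 - 6*v
F^* omega = (-2*u^2*v + 3*u*v + 12*u + v^3 - 9) du + (-2*u^3 + 9*u^2 + u*v^2 - 9*u - 3*v^2 - 6*v) dv.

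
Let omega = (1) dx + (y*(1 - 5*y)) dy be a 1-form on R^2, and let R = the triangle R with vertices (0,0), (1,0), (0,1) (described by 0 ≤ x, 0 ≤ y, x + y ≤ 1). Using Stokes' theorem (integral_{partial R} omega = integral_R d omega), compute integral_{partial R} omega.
integral_(partial R) omega = 0

Stokes: integral_partial_R omega = integral_R d omega with d omega = (∂Q/∂x - ∂P/∂y) dx ∧ dy.
  ∂Q/∂x = 0
  ∂P/∂y = 0
  integrand = ∂Q/∂x - ∂P/∂y = 0.
Integrating over R: integral_0^1 integral_0^{1-x} (0) dy dx = 0.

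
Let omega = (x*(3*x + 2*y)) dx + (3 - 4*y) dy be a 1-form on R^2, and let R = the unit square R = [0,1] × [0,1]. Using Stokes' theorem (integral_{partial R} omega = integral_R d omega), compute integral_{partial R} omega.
integral_(partial R) omega = -1

Stokes: integral_partial_R omega = integral_R d omega with d omega = (∂Q/∂x - ∂P/∂y) dx ∧ dy.
  ∂Q/∂x = 0
  ∂P/∂y = 2*x
  integrand = ∂Q/∂x - ∂P/∂y = -2*x.
Integrating over R: integral_0^1 integral_0^1 (-2*x) dx dy = -1.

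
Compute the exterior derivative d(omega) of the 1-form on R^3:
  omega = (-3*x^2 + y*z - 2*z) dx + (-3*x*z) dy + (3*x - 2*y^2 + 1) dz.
d(omega) = (-4*z) dx ∧ dy + (5 - y) dx ∧ dz + (3*x - 4*y) dy ∧ dz

For a 1-form omega = sum_i f_i dx_i, the exterior derivative is
  d(omega) = sum_{i < j} (∂f_j/∂x_i - ∂f_i/∂x_j) dx_i ∧ dx_j.
  coefficient of dx ∧ dy: ∂f_2/∂x - ∂f_1/∂y = ∂(-3*x*z)/∂x - ∂(-3*x^2 + y*z - 2*z)/∂y = -4*z
  coefficient of dx ∧ dz: ∂f_3/∂x - ∂f_1/∂z = ∂(3*x - 2*y^2 + 1)/∂x - ∂(-3*x^2 + y*z - 2*z)/∂z = 5 - y
  coefficient of dy ∧ dz: ∂f_3/∂y - ∂f_2/∂z = ∂(3*x - 2*y^2 + 1)/∂y - ∂(-3*x*z)/∂z = 3*x - 4*y
Assembling: d(omega) = (-4*z) dx ∧ dy + (5 - y) dx ∧ dz + (3*x - 4*y) dy ∧ dz.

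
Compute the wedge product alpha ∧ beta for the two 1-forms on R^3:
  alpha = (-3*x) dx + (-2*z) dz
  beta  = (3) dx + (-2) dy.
alpha ∧ beta = (6*x) dx ∧ dy + (6*z) dx ∧ dz + (-4*z) dy ∧ dz

Distribute the wedge, using dx_i ∧ dx_j = -dx_j ∧ dx_i and dx_i ∧ dx_i = 0. For each pair (i, j) with i < j, the coefficient of dx_i ∧ dx_j in alpha ∧ beta is (alpha_i * beta_j - alpha_j * beta_i). Collecting: alpha ∧ beta = (6*x) dx ∧ dy + (6*z) dx ∧ dz + (-4*z) dy ∧ dz.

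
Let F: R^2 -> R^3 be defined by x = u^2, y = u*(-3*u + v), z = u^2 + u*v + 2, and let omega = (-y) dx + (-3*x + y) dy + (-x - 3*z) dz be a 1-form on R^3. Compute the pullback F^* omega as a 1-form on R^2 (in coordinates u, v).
F^* omega = (34*u^3 - 24*u^2*v - 2*u*v^2 - 12*u - 6*v) du + (2*u*(-5*u^2 - u*v - 3)) dv

Using F^*(f dg) = (f ∘ F) d(g ∘ F), substitute each coordinate x_i by F_i(u, v) in f_i, and replace dx_i by d F_i = (∂F_i/∂u) du + (∂F_i/∂v) dv.
  For the x component: f_1(F) = u*(3*u - v); d F_1 = (2*u) du + (0) dv
  For the y component: f_2(F) = u*(-6*u + v); d F_2 = (-6*u + v) du + (u) dv
  For the z component: f_3(F) = -4*u^2 - 3*u*v - 6; d F_3 = (2*u + v) du + (u) dv
Combining and collecting du, dv coefficients:
  coeff of du: 34*u^3 - 24*u^2*v - 2*u*v^2 - 12*u - 6*v
  coeff of dv: 2*u*(-5*u^2 - u*v - 3)
F^* omega = (34*u^3 - 24*u^2*v - 2*u*v^2 - 12*u - 6*v) du + (2*u*(-5*u^2 - u*v - 3)) dv.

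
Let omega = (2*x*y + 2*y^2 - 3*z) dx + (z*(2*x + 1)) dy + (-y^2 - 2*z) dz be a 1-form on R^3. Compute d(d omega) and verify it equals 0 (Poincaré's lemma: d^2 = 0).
d(d omega) = 0

Step 1: d omega = sum_{i<j} (∂f_j/∂x_i - ∂f_i/∂x_j) dx_i ∧ dx_j:
  coeff of dx ∧ dy: -2*x - 4*y + 2*z
  coeff of dx ∧ dz: 3
  coeff of dy ∧ dz: -2*x - 2*y - 1
Step 2: Apply d again to each 2-form coefficient. The only possible 3-form in R^3 is dx ∧ dy ∧ dz, with coefficient
  ∂(coeff of dy∧dz)/∂x - ∂(coeff of dx∧dz)/∂y + ∂(coeff of dx∧dy)/∂z
  = ∂/∂x (-2*x - 2*y - 1) - ∂/∂y (3) + ∂/∂z (-2*x - 4*y + 2*z).
Each of these terms simplifies to sums of mixed partials that cancel in pairs. The result is 0 (by equality of mixed partials for smooth functions — Schwarz / Clairaut).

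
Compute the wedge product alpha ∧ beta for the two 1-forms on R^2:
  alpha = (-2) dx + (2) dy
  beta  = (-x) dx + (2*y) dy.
alpha ∧ beta = (2*x - 4*y) dx ∧ dy

Distribute the wedge, using dx_i ∧ dx_j = -dx_j ∧ dx_i and dx_i ∧ dx_i = 0. For each pair (i, j) with i < j, the coefficient of dx_i ∧ dx_j in alpha ∧ beta is (alpha_i * beta_j - alpha_j * beta_i). Collecting: alpha ∧ beta = (2*x - 4*y) dx ∧ dy.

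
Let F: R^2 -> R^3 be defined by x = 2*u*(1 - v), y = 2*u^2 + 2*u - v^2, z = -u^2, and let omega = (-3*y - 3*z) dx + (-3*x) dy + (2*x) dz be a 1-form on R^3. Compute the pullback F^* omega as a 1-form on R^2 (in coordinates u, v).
F^* omega = (38*u^2*v - 38*u^2 + 24*u*v - 24*u - 6*v^3 + 6*v^2) du + (6*u*(u^2 + 2*u - 3*v^2 + 2*v)) dv

Using F^*(f dg) = (f ∘ F) d(g ∘ F), substitute each coordinate x_i by F_i(u, v) in f_i, and replace dx_i by d F_i = (∂F_i/∂u) du + (∂F_i/∂v) dv.
  For the x component: f_1(F) = -3*u^2 - 6*u + 3*v^2; d F_1 = (2 - 2*v) du + (-2*u) dv
  For the y component: f_2(F) = 6*u*(v - 1); d F_2 = (4*u + 2) du + (-2*v) dv
  For the z component: f_3(F) = 4*u*(1 - v); d F_3 = (-2*u) du + (0) dv
Combining and collecting du, dv coefficients:
  coeff of du: 38*u^2*v - 38*u^2 + 24*u*v - 24*u - 6*v^3 + 6*v^2
  coeff of dv: 6*u*(u^2 + 2*u - 3*v^2 + 2*v)
F^* omega = (38*u^2*v - 38*u^2 + 24*u*v - 24*u - 6*v^3 + 6*v^2) du + (6*u*(u^2 + 2*u - 3*v^2 + 2*v)) dv.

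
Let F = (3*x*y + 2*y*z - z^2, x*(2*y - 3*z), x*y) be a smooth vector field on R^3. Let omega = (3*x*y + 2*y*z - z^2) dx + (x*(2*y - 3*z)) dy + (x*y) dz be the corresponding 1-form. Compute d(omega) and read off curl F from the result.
d(omega) = (4*x) dy ∧ dz + (y - 2*z) dz ∧ dx + (-3*x + 2*y - 5*z) dx ∧ dy; curl F = (4*x, y - 2*z, -3*x + 2*y - 5*z)

d omega = sum_{i<j} (∂f_j/∂x_i - ∂f_i/∂x_j) dx_i ∧ dx_j. Under the identification (dy ∧ dz, dz ∧ dx, dx ∧ dy) ↔ (e_x, e_y, e_z), the coefficients are exactly the components of curl F. Compute:
  ∂R/∂y - ∂Q/∂z = (x) - (-3*x) = 4*x
  ∂P/∂z - ∂R/∂x = (2*y - 2*z) - (y) = y - 2*z
  ∂Q/∂x - ∂P/∂y = (2*y - 3*z) - (3*x + 2*z) = -3*x + 2*y - 5*z.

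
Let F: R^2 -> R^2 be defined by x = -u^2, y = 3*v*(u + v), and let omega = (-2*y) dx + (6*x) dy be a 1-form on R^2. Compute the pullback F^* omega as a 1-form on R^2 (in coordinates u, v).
F^* omega = (6*u*v*(-u + 2*v)) du + (18*u^2*(-u - 2*v)) dv

Using F^*(f dg) = (f ∘ F) d(g ∘ F), substitute each coordinate x_i by F_i(u, v) in f_i, and replace dx_i by d F_i = (∂F_i/∂u) du + (∂F_i/∂v) dv.
  For the x component: f_1(F) = 6*v*(-u - v); d F_1 = (-2*u) du + (0) dv
  For the y component: f_2(F) = -6*u^2; d F_2 = (3*v) du + (3*u + 6*v) dv
Combining and collecting du, dv coefficients:
  coeff of du: 6*u*v*(-u + 2*v)
  coeff of dv: 18*u^2*(-u - 2*v)
F^* omega = (6*u*v*(-u + 2*v)) du + (18*u^2*(-u - 2*v)) dv.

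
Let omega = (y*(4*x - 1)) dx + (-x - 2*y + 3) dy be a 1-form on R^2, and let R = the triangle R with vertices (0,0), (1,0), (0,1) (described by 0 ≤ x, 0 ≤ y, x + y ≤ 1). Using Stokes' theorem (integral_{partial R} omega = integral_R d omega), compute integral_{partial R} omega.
integral_(partial R) omega = -2/3

Stokes: integral_partial_R omega = integral_R d omega with d omega = (∂Q/∂x - ∂P/∂y) dx ∧ dy.
  ∂Q/∂x = -1
  ∂P/∂y = 4*x - 1
  integrand = ∂Q/∂x - ∂P/∂y = -4*x.
Integrating over R: integral_0^1 integral_0^{1-x} (-4*x) dy dx = -2/3.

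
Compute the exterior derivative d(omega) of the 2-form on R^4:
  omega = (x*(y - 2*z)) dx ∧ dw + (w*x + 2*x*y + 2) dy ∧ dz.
d(omega) = (-x) dx ∧ dy ∧ dw + (2*x) dx ∧ dz ∧ dw + (w + 2*y) dx ∧ dy ∧ dz + (x) dy ∧ dz ∧ dw

For a 2-form omega = sum_{i<j} g_{ij} dx_i ∧ dx_j, the exterior derivative is
  d(omega) = sum_{i<j} d(g_{ij}) ∧ dx_i ∧ dx_j = sum_{i<j, k} (∂g_{ij}/∂x_k) dx_k ∧ dx_i ∧ dx_j.
Expand each term, using dx_k ∧ dx_i ∧ dx_j = sgn(permutation) dx_{(a)} ∧ dx_{(b)} ∧ dx_{(c)} with (a < b < c) sorted:
  d(x*(y - 2*z)) includes (∂/∂y)(x*(y - 2*z)) dy = (x) dy, which multiplied by dx ∧ dw gives (-x) dx ∧ dy ∧ dw
  d(x*(y - 2*z)) includes (∂/∂z)(x*(y - 2*z)) dz = (-2*x) dz, which multiplied by dx ∧ dw gives (2*x) dx ∧ dz ∧ dw
  d(w*x + 2*x*y + 2) includes (∂/∂x)(w*x + 2*x*y + 2) dx = (w + 2*y) dx, which multiplied by dy ∧ dz gives (w + 2*y) dx ∧ dy ∧ dz
  d(w*x + 2*x*y + 2) includes (∂/∂w)(w*x + 2*x*y + 2) dw = (x) dw, which multiplied by dy ∧ dz gives (x) dy ∧ dz ∧ dw
Collecting like 3-forms: d(omega) = (-x) dx ∧ dy ∧ dw + (2*x) dx ∧ dz ∧ dw + (w + 2*y) dx ∧ dy ∧ dz + (x) dy ∧ dz ∧ dw.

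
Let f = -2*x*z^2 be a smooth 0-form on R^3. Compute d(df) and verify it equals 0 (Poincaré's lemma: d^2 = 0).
d(df) = 0

Step 1: df = sum_i (∂f/∂x_i) dx_i = (-2*z^2) dx + (0) dy + (-4*x*z) dz.
Step 2: Apply d again. Using the 1-form formula, the coefficient of dx ∧ dy in d(df) is ∂^2 f/∂x ∂y - ∂^2 f/∂y ∂x = (0) - (0) = 0 (equality of mixed partials for smooth f).
Similarly for dx ∧ dz and dy ∧ dz — all coefficients vanish. So d(df) = 0.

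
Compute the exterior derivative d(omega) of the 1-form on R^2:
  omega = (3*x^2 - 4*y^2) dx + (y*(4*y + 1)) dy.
d(omega) = (8*y) dx ∧ dy

For a 1-form omega = sum_i f_i dx_i, the exterior derivative is
  d(omega) = sum_{i < j} (∂f_j/∂x_i - ∂f_i/∂x_j) dx_i ∧ dx_j.
  coefficient of dx ∧ dy: ∂f_2/∂x - ∂f_1/∂y = ∂(y*(4*y + 1))/∂x - ∂(3*x^2 - 4*y^2)/∂y = 8*y
Assembling: d(omega) = (8*y) dx ∧ dy.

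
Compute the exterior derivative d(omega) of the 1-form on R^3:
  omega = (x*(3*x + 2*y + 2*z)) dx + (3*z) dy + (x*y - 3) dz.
d(omega) = (-2*x) dx ∧ dy + (-2*x + y) dx ∧ dz + (x - 3) dy ∧ dz

For a 1-form omega = sum_i f_i dx_i, the exterior derivative is
  d(omega) = sum_{i < j} (∂f_j/∂x_i - ∂f_i/∂x_j) dx_i ∧ dx_j.
  coefficient of dx ∧ dy: ∂f_2/∂x - ∂f_1/∂y = ∂(3*z)/∂x - ∂(x*(3*x + 2*y + 2*z))/∂y = -2*x
  coefficient of dx ∧ dz: ∂f_3/∂x - ∂f_1/∂z = ∂(x*y - 3)/∂x - ∂(x*(3*x + 2*y + 2*z))/∂z = -2*x + y
  coefficient of dy ∧ dz: ∂f_3/∂y - ∂f_2/∂z = ∂(x*y - 3)/∂y - ∂(3*z)/∂z = x - 3
Assembling: d(omega) = (-2*x) dx ∧ dy + (-2*x + y) dx ∧ dz + (x - 3) dy ∧ dz.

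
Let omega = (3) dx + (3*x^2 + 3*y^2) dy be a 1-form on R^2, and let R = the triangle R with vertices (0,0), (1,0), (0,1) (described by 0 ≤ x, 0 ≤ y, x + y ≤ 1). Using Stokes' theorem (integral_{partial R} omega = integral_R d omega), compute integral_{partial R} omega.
integral_(partial R) omega = 1

Stokes: integral_partial_R omega = integral_R d omega with d omega = (∂Q/∂x - ∂P/∂y) dx ∧ dy.
  ∂Q/∂x = 6*x
  ∂P/∂y = 0
  integrand = ∂Q/∂x - ∂P/∂y = 6*x.
Integrating over R: integral_0^1 integral_0^{1-x} (6*x) dy dx = 1.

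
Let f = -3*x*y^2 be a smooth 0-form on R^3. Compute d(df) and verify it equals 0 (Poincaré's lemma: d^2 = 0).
d(df) = 0

Step 1: df = sum_i (∂f/∂x_i) dx_i = (-3*y^2) dx + (-6*x*y) dy + (0) dz.
Step 2: Apply d again. Using the 1-form formula, the coefficient of dx ∧ dy in d(df) is ∂^2 f/∂x ∂y - ∂^2 f/∂y ∂x = (-6*y) - (-6*y) = 0 (equality of mixed partials for smooth f).
Similarly for dx ∧ dz and dy ∧ dz — all coefficients vanish. So d(df) = 0.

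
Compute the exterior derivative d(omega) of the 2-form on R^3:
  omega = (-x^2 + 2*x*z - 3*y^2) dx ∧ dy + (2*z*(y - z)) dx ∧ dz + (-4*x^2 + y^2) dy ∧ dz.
d(omega) = (-6*x - 2*z) dx ∧ dy ∧ dz

For a 2-form omega = sum_{i<j} g_{ij} dx_i ∧ dx_j, the exterior derivative is
  d(omega) = sum_{i<j} d(g_{ij}) ∧ dx_i ∧ dx_j = sum_{i<j, k} (∂g_{ij}/∂x_k) dx_k ∧ dx_i ∧ dx_j.
Expand each term, using dx_k ∧ dx_i ∧ dx_j = sgn(permutation) dx_{(a)} ∧ dx_{(b)} ∧ dx_{(c)} with (a < b < c) sorted:
  d(-x^2 + 2*x*z - 3*y^2) includes (∂/∂z)(-x^2 + 2*x*z - 3*y^2) dz = (2*x) dz, which multiplied by dx ∧ dy gives (2*x) dx ∧ dy ∧ dz
  d(2*z*(y - z)) includes (∂/∂y)(2*z*(y - z)) dy = (2*z) dy, which multiplied by dx ∧ dz gives (-2*z) dx ∧ dy ∧ dz
  d(-4*x^2 + y^2) includes (∂/∂x)(-4*x^2 + y^2) dx = (-8*x) dx, which multiplied by dy ∧ dz gives (-8*x) dx ∧ dy ∧ dz
Collecting like 3-forms: d(omega) = (-6*x - 2*z) dx ∧ dy ∧ dz.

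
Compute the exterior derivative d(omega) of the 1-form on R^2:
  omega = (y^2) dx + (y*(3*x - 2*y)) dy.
d(omega) = (y) dx ∧ dy

For a 1-form omega = sum_i f_i dx_i, the exterior derivative is
  d(omega) = sum_{i < j} (∂f_j/∂x_i - ∂f_i/∂x_j) dx_i ∧ dx_j.
  coefficient of dx ∧ dy: ∂f_2/∂x - ∂f_1/∂y = ∂(y*(3*x - 2*y))/∂x - ∂(y^2)/∂y = y
Assembling: d(omega) = (y) dx ∧ dy.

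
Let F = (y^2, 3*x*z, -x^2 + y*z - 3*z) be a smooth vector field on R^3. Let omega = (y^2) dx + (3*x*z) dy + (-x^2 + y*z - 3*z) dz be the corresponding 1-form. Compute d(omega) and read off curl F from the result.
d(omega) = (-3*x + z) dy ∧ dz + (2*x) dz ∧ dx + (-2*y + 3*z) dx ∧ dy; curl F = (-3*x + z, 2*x, -2*y + 3*z)

d omega = sum_{i<j} (∂f_j/∂x_i - ∂f_i/∂x_j) dx_i ∧ dx_j. Under the identification (dy ∧ dz, dz ∧ dx, dx ∧ dy) ↔ (e_x, e_y, e_z), the coefficients are exactly the components of curl F. Compute:
  ∂R/∂y - ∂Q/∂z = (z) - (3*x) = -3*x + z
  ∂P/∂z - ∂R/∂x = (0) - (-2*x) = 2*x
  ∂Q/∂x - ∂P/∂y = (3*z) - (2*y) = -2*y + 3*z.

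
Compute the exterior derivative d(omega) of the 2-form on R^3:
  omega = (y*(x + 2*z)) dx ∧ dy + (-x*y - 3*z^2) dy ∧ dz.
d(omega) = (y) dx ∧ dy ∧ dz

For a 2-form omega = sum_{i<j} g_{ij} dx_i ∧ dx_j, the exterior derivative is
  d(omega) = sum_{i<j} d(g_{ij}) ∧ dx_i ∧ dx_j = sum_{i<j, k} (∂g_{ij}/∂x_k) dx_k ∧ dx_i ∧ dx_j.
Expand each term, using dx_k ∧ dx_i ∧ dx_j = sgn(permutation) dx_{(a)} ∧ dx_{(b)} ∧ dx_{(c)} with (a < b < c) sorted:
  d(y*(x + 2*z)) includes (∂/∂z)(y*(x + 2*z)) dz = (2*y) dz, which multiplied by dx ∧ dy gives (2*y) dx ∧ dy ∧ dz
  d(-x*y - 3*z^2) includes (∂/∂x)(-x*y - 3*z^2) dx = (-y) dx, which multiplied by dy ∧ dz gives (-y) dx ∧ dy ∧ dz
Collecting like 3-forms: d(omega) = (y) dx ∧ dy ∧ dz.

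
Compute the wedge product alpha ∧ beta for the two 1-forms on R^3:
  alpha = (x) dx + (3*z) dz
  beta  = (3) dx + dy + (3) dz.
alpha ∧ beta = (x) dx ∧ dy + (3*x - 9*z) dx ∧ dz + (-3*z) dy ∧ dz

Distribute the wedge, using dx_i ∧ dx_j = -dx_j ∧ dx_i and dx_i ∧ dx_i = 0. For each pair (i, j) with i < j, the coefficient of dx_i ∧ dx_j in alpha ∧ beta is (alpha_i * beta_j - alpha_j * beta_i). Collecting: alpha ∧ beta = (x) dx ∧ dy + (3*x - 9*z) dx ∧ dz + (-3*z) dy ∧ dz.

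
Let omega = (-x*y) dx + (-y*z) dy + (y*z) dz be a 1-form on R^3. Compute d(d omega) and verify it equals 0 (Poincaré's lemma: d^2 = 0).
d(d omega) = 0

Step 1: d omega = sum_{i<j} (∂f_j/∂x_i - ∂f_i/∂x_j) dx_i ∧ dx_j:
  coeff of dx ∧ dy: x
  coeff of dx ∧ dz: 0
  coeff of dy ∧ dz: y + z
Step 2: Apply d again to each 2-form coefficient. The only possible 3-form in R^3 is dx ∧ dy ∧ dz, with coefficient
  ∂(coeff of dy∧dz)/∂x - ∂(coeff of dx∧dz)/∂y + ∂(coeff of dx∧dy)/∂z
  = ∂/∂x (y + z) - ∂/∂y (0) + ∂/∂z (x).
Each of these terms simplifies to sums of mixed partials that cancel in pairs. The result is 0 (by equality of mixed partials for smooth functions — Schwarz / Clairaut).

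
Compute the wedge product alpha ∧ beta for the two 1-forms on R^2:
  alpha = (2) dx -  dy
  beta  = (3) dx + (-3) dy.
alpha ∧ beta = (-3) dx ∧ dy

Distribute the wedge, using dx_i ∧ dx_j = -dx_j ∧ dx_i and dx_i ∧ dx_i = 0. For each pair (i, j) with i < j, the coefficient of dx_i ∧ dx_j in alpha ∧ beta is (alpha_i * beta_j - alpha_j * beta_i). Collecting: alpha ∧ beta = (-3) dx ∧ dy.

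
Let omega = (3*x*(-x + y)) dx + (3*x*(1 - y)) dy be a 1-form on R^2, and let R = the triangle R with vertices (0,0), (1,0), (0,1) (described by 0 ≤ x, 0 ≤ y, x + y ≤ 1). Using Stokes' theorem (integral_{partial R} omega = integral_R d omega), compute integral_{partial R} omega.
integral_(partial R) omega = 1/2

Stokes: integral_partial_R omega = integral_R d omega with d omega = (∂Q/∂x - ∂P/∂y) dx ∧ dy.
  ∂Q/∂x = 3 - 3*y
  ∂P/∂y = 3*x
  integrand = ∂Q/∂x - ∂P/∂y = -3*x - 3*y + 3.
Integrating over R: integral_0^1 integral_0^{1-x} (-3*x - 3*y + 3) dy dx = 1/2.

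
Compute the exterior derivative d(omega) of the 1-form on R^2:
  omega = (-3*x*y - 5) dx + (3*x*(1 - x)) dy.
d(omega) = (3 - 3*x) dx ∧ dy

For a 1-form omega = sum_i f_i dx_i, the exterior derivative is
  d(omega) = sum_{i < j} (∂f_j/∂x_i - ∂f_i/∂x_j) dx_i ∧ dx_j.
  coefficient of dx ∧ dy: ∂f_2/∂x - ∂f_1/∂y = ∂(3*x*(1 - x))/∂x - ∂(-3*x*y - 5)/∂y = 3 - 3*x
Assembling: d(omega) = (3 - 3*x) dx ∧ dy.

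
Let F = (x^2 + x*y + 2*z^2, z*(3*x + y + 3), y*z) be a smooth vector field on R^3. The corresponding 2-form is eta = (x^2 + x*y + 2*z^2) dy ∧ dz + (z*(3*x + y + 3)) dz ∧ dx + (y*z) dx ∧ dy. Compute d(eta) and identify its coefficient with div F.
d(eta) = (2*x + 2*y + z) dx ∧ dy ∧ dz; div F = 2*x + 2*y + z

For a 2-form in R^3 of the form above, applying d gives a 3-form with coefficient ∂P/∂x + ∂Q/∂y + ∂R/∂z:
  ∂P/∂x = 2*x + y
  ∂Q/∂y = z
  ∂R/∂z = y
Sum = 2*x + 2*y + z, which is exactly div F.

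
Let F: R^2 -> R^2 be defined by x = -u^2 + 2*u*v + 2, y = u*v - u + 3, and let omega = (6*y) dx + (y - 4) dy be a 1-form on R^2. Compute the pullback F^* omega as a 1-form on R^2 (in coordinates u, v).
F^* omega = (-12*u^2*v + 12*u^2 + 13*u*v^2 - 14*u*v - 35*u + 35*v + 1) du + (u*(13*u*v - 13*u + 35)) dv

Using F^*(f dg) = (f ∘ F) d(g ∘ F), substitute each coordinate x_i by F_i(u, v) in f_i, and replace dx_i by d F_i = (∂F_i/∂u) du + (∂F_i/∂v) dv.
  For the x component: f_1(F) = 6*u*v - 6*u + 18; d F_1 = (-2*u + 2*v) du + (2*u) dv
  For the y component: f_2(F) = u*v - u - 1; d F_2 = (v - 1) du + (u) dv
Combining and collecting du, dv coefficients:
  coeff of du: -12*u^2*v + 12*u^2 + 13*u*v^2 - 14*u*v - 35*u + 35*v + 1
  coeff of dv: u*(13*u*v - 13*u + 35)
F^* omega = (-12*u^2*v + 12*u^2 + 13*u*v^2 - 14*u*v - 35*u + 35*v + 1) du + (u*(13*u*v - 13*u + 35)) dv.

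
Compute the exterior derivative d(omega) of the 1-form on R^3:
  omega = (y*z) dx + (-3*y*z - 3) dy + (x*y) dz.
d(omega) = (-z) dx ∧ dy + (x + 3*y) dy ∧ dz

For a 1-form omega = sum_i f_i dx_i, the exterior derivative is
  d(omega) = sum_{i < j} (∂f_j/∂x_i - ∂f_i/∂x_j) dx_i ∧ dx_j.
  coefficient of dx ∧ dy: ∂f_2/∂x - ∂f_1/∂y = ∂(-3*y*z - 3)/∂x - ∂(y*z)/∂y = -z
  coefficient of dy ∧ dz: ∂f_3/∂y - ∂f_2/∂z = ∂(x*y)/∂y - ∂(-3*y*z - 3)/∂z = x + 3*y
Assembling: d(omega) = (-z) dx ∧ dy + (x + 3*y) dy ∧ dz.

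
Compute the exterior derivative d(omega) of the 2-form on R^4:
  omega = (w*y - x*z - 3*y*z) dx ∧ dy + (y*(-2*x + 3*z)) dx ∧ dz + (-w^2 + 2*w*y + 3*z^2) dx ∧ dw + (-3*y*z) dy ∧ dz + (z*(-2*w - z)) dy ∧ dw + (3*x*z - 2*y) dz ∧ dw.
d(omega) = (x - 3*y - 3*z) dx ∧ dy ∧ dz + (-2*w + y) dx ∧ dy ∧ dw + (-3*z) dx ∧ dz ∧ dw + (2*w + 2*z - 2) dy ∧ dz ∧ dw

For a 2-form omega = sum_{i<j} g_{ij} dx_i ∧ dx_j, the exterior derivative is
  d(omega) = sum_{i<j} d(g_{ij}) ∧ dx_i ∧ dx_j = sum_{i<j, k} (∂g_{ij}/∂x_k) dx_k ∧ dx_i ∧ dx_j.
Expand each term, using dx_k ∧ dx_i ∧ dx_j = sgn(permutation) dx_{(a)} ∧ dx_{(b)} ∧ dx_{(c)} with (a < b < c) sorted:
  d(w*y - x*z - 3*y*z) includes (∂/∂z)(w*y - x*z - 3*y*z) dz = (-x - 3*y) dz, which multiplied by dx ∧ dy gives (-x - 3*y) dx ∧ dy ∧ dz
  d(w*y - x*z - 3*y*z) includes (∂/∂w)(w*y - x*z - 3*y*z) dw = (y) dw, which multiplied by dx ∧ dy gives (y) dx ∧ dy ∧ dw
  d(y*(-2*x + 3*z)) includes (∂/∂y)(y*(-2*x + 3*z)) dy = (-2*x + 3*z) dy, which multiplied by dx ∧ dz gives (2*x - 3*z) dx ∧ dy ∧ dz
  d(-w^2 + 2*w*y + 3*z^2) includes (∂/∂y)(-w^2 + 2*w*y + 3*z^2) dy = (2*w) dy, which multiplied by dx ∧ dw gives (-2*w) dx ∧ dy ∧ dw
  d(-w^2 + 2*w*y + 3*z^2) includes (∂/∂z)(-w^2 + 2*w*y + 3*z^2) dz = (6*z) dz, which multiplied by dx ∧ dw gives (-6*z) dx ∧ dz ∧ dw
  d(z*(-2*w - z)) includes (∂/∂z)(z*(-2*w - z)) dz = (-2*w - 2*z) dz, which multiplied by dy ∧ dw gives (2*w + 2*z) dy ∧ dz ∧ dw
  d(3*x*z - 2*y) includes (∂/∂x)(3*x*z - 2*y) dx = (3*z) dx, which multiplied by dz ∧ dw gives (3*z) dx ∧ dz ∧ dw
  d(3*x*z - 2*y) includes (∂/∂y)(3*x*z - 2*y) dy = (-2) dy, which multiplied by dz ∧ dw gives (-2) dy ∧ dz ∧ dw
Collecting like 3-forms: d(omega) = (x - 3*y - 3*z) dx ∧ dy ∧ dz + (-2*w + y) dx ∧ dy ∧ dw + (-3*z) dx ∧ dz ∧ dw + (2*w + 2*z - 2) dy ∧ dz ∧ dw.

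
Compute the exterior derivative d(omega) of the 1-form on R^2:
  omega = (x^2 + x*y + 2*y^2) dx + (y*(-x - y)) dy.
d(omega) = (-x - 5*y) dx ∧ dy

For a 1-form omega = sum_i f_i dx_i, the exterior derivative is
  d(omega) = sum_{i < j} (∂f_j/∂x_i - ∂f_i/∂x_j) dx_i ∧ dx_j.
  coefficient of dx ∧ dy: ∂f_2/∂x - ∂f_1/∂y = ∂(y*(-x - y))/∂x - ∂(x^2 + x*y + 2*y^2)/∂y = -x - 5*y
Assembling: d(omega) = (-x - 5*y) dx ∧ dy.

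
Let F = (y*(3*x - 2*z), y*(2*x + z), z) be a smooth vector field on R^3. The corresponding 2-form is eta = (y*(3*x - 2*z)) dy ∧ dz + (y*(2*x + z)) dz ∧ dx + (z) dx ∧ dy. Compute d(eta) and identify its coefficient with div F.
d(eta) = (2*x + 3*y + z + 1) dx ∧ dy ∧ dz; div F = 2*x + 3*y + z + 1

For a 2-form in R^3 of the form above, applying d gives a 3-form with coefficient ∂P/∂x + ∂Q/∂y + ∂R/∂z:
  ∂P/∂x = 3*y
  ∂Q/∂y = 2*x + z
  ∂R/∂z = 1
Sum = 2*x + 3*y + z + 1, which is exactly div F.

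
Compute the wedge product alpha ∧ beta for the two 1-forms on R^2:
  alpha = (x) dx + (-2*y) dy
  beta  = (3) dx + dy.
alpha ∧ beta = (x + 6*y) dx ∧ dy

Distribute the wedge, using dx_i ∧ dx_j = -dx_j ∧ dx_i and dx_i ∧ dx_i = 0. For each pair (i, j) with i < j, the coefficient of dx_i ∧ dx_j in alpha ∧ beta is (alpha_i * beta_j - alpha_j * beta_i). Collecting: alpha ∧ beta = (x + 6*y) dx ∧ dy.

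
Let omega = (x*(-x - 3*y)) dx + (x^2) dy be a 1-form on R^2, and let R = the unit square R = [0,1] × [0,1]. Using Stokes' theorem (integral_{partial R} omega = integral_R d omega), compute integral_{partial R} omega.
integral_(partial R) omega = 5/2

Stokes: integral_partial_R omega = integral_R d omega with d omega = (∂Q/∂x - ∂P/∂y) dx ∧ dy.
  ∂Q/∂x = 2*x
  ∂P/∂y = -3*x
  integrand = ∂Q/∂x - ∂P/∂y = 5*x.
Integrating over R: integral_0^1 integral_0^1 (5*x) dx dy = 5/2.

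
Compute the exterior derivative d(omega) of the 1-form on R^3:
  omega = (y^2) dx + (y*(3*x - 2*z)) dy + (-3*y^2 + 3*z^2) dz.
d(omega) = (y) dx ∧ dy + (-4*y) dy ∧ dz

For a 1-form omega = sum_i f_i dx_i, the exterior derivative is
  d(omega) = sum_{i < j} (∂f_j/∂x_i - ∂f_i/∂x_j) dx_i ∧ dx_j.
  coefficient of dx ∧ dy: ∂f_2/∂x - ∂f_1/∂y = ∂(y*(3*x - 2*z))/∂x - ∂(y^2)/∂y = y
  coefficient of dy ∧ dz: ∂f_3/∂y - ∂f_2/∂z = ∂(-3*y^2 + 3*z^2)/∂y - ∂(y*(3*x - 2*z))/∂z = -4*y
Assembling: d(omega) = (y) dx ∧ dy + (-4*y) dy ∧ dz.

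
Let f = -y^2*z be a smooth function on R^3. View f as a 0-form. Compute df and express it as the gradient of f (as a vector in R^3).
df = (0) dx + (-2*y*z) dy + (-y^2) dz; grad f = (0, -2*y*z, -y^2)

For a 0-form f, d f = (∂f/∂x) dx + (∂f/∂y) dy + (∂f/∂z) dz. The components of the vector representation are exactly the entries of grad f in Cartesian coordinates:
  ∂f/∂x = 0
  ∂f/∂y = -2*y*z
  ∂f/∂z = -y^2.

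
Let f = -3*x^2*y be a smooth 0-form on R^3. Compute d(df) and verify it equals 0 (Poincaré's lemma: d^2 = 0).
d(df) = 0

Step 1: df = sum_i (∂f/∂x_i) dx_i = (-6*x*y) dx + (-3*x^2) dy + (0) dz.
Step 2: Apply d again. Using the 1-form formula, the coefficient of dx ∧ dy in d(df) is ∂^2 f/∂x ∂y - ∂^2 f/∂y ∂x = (-6*x) - (-6*x) = 0 (equality of mixed partials for smooth f).
Similarly for dx ∧ dz and dy ∧ dz — all coefficients vanish. So d(df) = 0.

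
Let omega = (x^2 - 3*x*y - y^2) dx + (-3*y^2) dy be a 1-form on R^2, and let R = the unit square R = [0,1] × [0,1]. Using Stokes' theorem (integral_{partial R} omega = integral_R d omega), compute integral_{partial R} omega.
integral_(partial R) omega = 5/2

Stokes: integral_partial_R omega = integral_R d omega with d omega = (∂Q/∂x - ∂P/∂y) dx ∧ dy.
  ∂Q/∂x = 0
  ∂P/∂y = -3*x - 2*y
  integrand = ∂Q/∂x - ∂P/∂y = 3*x + 2*y.
Integrating over R: integral_0^1 integral_0^1 (3*x + 2*y) dx dy = 5/2.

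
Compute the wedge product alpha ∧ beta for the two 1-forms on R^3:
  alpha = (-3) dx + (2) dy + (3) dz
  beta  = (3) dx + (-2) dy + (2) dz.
alpha ∧ beta = (-15) dx ∧ dz + (10) dy ∧ dz

Distribute the wedge, using dx_i ∧ dx_j = -dx_j ∧ dx_i and dx_i ∧ dx_i = 0. For each pair (i, j) with i < j, the coefficient of dx_i ∧ dx_j in alpha ∧ beta is (alpha_i * beta_j - alpha_j * beta_i). Collecting: alpha ∧ beta = (-15) dx ∧ dz + (10) dy ∧ dz.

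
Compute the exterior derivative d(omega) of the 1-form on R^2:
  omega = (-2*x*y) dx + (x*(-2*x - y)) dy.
d(omega) = (-2*x - y) dx ∧ dy

For a 1-form omega = sum_i f_i dx_i, the exterior derivative is
  d(omega) = sum_{i < j} (∂f_j/∂x_i - ∂f_i/∂x_j) dx_i ∧ dx_j.
  coefficient of dx ∧ dy: ∂f_2/∂x - ∂f_1/∂y = ∂(x*(-2*x - y))/∂x - ∂(-2*x*y)/∂y = -2*x - y
Assembling: d(omega) = (-2*x - y) dx ∧ dy.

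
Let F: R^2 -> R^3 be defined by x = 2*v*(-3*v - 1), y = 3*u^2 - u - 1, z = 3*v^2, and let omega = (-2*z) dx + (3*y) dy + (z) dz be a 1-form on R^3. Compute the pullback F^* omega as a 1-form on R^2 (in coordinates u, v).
F^* omega = (54*u^3 - 27*u^2 - 15*u + 3) du + (v^2*(90*v + 12)) dv

Using F^*(f dg) = (f ∘ F) d(g ∘ F), substitute each coordinate x_i by F_i(u, v) in f_i, and replace dx_i by d F_i = (∂F_i/∂u) du + (∂F_i/∂v) dv.
  For the x component: f_1(F) = -6*v^2; d F_1 = (0) du + (-12*v - 2) dv
  For the y component: f_2(F) = 9*u^2 - 3*u - 3; d F_2 = (6*u - 1) du + (0) dv
  For the z component: f_3(F) = 3*v^2; d F_3 = (0) du + (6*v) dv
Combining and collecting du, dv coefficients:
  coeff of du: 54*u^3 - 27*u^2 - 15*u + 3
  coeff of dv: v^2*(90*v + 12)
F^* omega = (54*u^3 - 27*u^2 - 15*u + 3) du + (v^2*(90*v + 12)) dv.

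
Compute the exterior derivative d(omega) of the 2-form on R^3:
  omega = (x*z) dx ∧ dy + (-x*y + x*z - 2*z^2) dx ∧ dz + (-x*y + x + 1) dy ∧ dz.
d(omega) = (2*x - y + 1) dx ∧ dy ∧ dz

For a 2-form omega = sum_{i<j} g_{ij} dx_i ∧ dx_j, the exterior derivative is
  d(omega) = sum_{i<j} d(g_{ij}) ∧ dx_i ∧ dx_j = sum_{i<j, k} (∂g_{ij}/∂x_k) dx_k ∧ dx_i ∧ dx_j.
Expand each term, using dx_k ∧ dx_i ∧ dx_j = sgn(permutation) dx_{(a)} ∧ dx_{(b)} ∧ dx_{(c)} with (a < b < c) sorted:
  d(x*z) includes (∂/∂z)(x*z) dz = (x) dz, which multiplied by dx ∧ dy gives (x) dx ∧ dy ∧ dz
  d(-x*y + x*z - 2*z^2) includes (∂/∂y)(-x*y + x*z - 2*z^2) dy = (-x) dy, which multiplied by dx ∧ dz gives (x) dx ∧ dy ∧ dz
  d(-x*y + x + 1) includes (∂/∂x)(-x*y + x + 1) dx = (1 - y) dx, which multiplied by dy ∧ dz gives (1 - y) dx ∧ dy ∧ dz
Collecting like 3-forms: d(omega) = (2*x - y + 1) dx ∧ dy ∧ dz.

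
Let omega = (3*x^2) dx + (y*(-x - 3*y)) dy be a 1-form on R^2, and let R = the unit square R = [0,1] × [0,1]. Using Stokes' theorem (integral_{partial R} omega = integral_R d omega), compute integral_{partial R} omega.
integral_(partial R) omega = -1/2

Stokes: integral_partial_R omega = integral_R d omega with d omega = (∂Q/∂x - ∂P/∂y) dx ∧ dy.
  ∂Q/∂x = -y
  ∂P/∂y = 0
  integrand = ∂Q/∂x - ∂P/∂y = -y.
Integrating over R: integral_0^1 integral_0^1 (-y) dx dy = -1/2.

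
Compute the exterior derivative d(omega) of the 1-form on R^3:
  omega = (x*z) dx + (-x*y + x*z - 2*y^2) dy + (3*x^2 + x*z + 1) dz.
d(omega) = (-y + z) dx ∧ dy + (5*x + z) dx ∧ dz + (-x) dy ∧ dz

For a 1-form omega = sum_i f_i dx_i, the exterior derivative is
  d(omega) = sum_{i < j} (∂f_j/∂x_i - ∂f_i/∂x_j) dx_i ∧ dx_j.
  coefficient of dx ∧ dy: ∂f_2/∂x - ∂f_1/∂y = ∂(-x*y + x*z - 2*y^2)/∂x - ∂(x*z)/∂y = -y + z
  coefficient of dx ∧ dz: ∂f_3/∂x - ∂f_1/∂z = ∂(3*x^2 + x*z + 1)/∂x - ∂(x*z)/∂z = 5*x + z
  coefficient of dy ∧ dz: ∂f_3/∂y - ∂f_2/∂z = ∂(3*x^2 + x*z + 1)/∂y - ∂(-x*y + x*z - 2*y^2)/∂z = -x
Assembling: d(omega) = (-y + z) dx ∧ dy + (5*x + z) dx ∧ dz + (-x) dy ∧ dz.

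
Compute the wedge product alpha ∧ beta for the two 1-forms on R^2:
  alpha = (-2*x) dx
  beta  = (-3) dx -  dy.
alpha ∧ beta = (2*x) dx ∧ dy

Distribute the wedge, using dx_i ∧ dx_j = -dx_j ∧ dx_i and dx_i ∧ dx_i = 0. For each pair (i, j) with i < j, the coefficient of dx_i ∧ dx_j in alpha ∧ beta is (alpha_i * beta_j - alpha_j * beta_i). Collecting: alpha ∧ beta = (2*x) dx ∧ dy.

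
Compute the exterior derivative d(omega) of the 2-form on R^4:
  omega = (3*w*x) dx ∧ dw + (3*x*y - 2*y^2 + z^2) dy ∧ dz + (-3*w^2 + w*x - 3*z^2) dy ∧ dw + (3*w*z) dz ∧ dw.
d(omega) = (3*y) dx ∧ dy ∧ dz + (w) dx ∧ dy ∧ dw + (6*z) dy ∧ dz ∧ dw

For a 2-form omega = sum_{i<j} g_{ij} dx_i ∧ dx_j, the exterior derivative is
  d(omega) = sum_{i<j} d(g_{ij}) ∧ dx_i ∧ dx_j = sum_{i<j, k} (∂g_{ij}/∂x_k) dx_k ∧ dx_i ∧ dx_j.
Expand each term, using dx_k ∧ dx_i ∧ dx_j = sgn(permutation) dx_{(a)} ∧ dx_{(b)} ∧ dx_{(c)} with (a < b < c) sorted:
  d(3*x*y - 2*y^2 + z^2) includes (∂/∂x)(3*x*y - 2*y^2 + z^2) dx = (3*y) dx, which multiplied by dy ∧ dz gives (3*y) dx ∧ dy ∧ dz
  d(-3*w^2 + w*x - 3*z^2) includes (∂/∂x)(-3*w^2 + w*x - 3*z^2) dx = (w) dx, which multiplied by dy ∧ dw gives (w) dx ∧ dy ∧ dw
  d(-3*w^2 + w*x - 3*z^2) includes (∂/∂z)(-3*w^2 + w*x - 3*z^2) dz = (-6*z) dz, which multiplied by dy ∧ dw gives (6*z) dy ∧ dz ∧ dw
Collecting like 3-forms: d(omega) = (3*y) dx ∧ dy ∧ dz + (w) dx ∧ dy ∧ dw + (6*z) dy ∧ dz ∧ dw.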